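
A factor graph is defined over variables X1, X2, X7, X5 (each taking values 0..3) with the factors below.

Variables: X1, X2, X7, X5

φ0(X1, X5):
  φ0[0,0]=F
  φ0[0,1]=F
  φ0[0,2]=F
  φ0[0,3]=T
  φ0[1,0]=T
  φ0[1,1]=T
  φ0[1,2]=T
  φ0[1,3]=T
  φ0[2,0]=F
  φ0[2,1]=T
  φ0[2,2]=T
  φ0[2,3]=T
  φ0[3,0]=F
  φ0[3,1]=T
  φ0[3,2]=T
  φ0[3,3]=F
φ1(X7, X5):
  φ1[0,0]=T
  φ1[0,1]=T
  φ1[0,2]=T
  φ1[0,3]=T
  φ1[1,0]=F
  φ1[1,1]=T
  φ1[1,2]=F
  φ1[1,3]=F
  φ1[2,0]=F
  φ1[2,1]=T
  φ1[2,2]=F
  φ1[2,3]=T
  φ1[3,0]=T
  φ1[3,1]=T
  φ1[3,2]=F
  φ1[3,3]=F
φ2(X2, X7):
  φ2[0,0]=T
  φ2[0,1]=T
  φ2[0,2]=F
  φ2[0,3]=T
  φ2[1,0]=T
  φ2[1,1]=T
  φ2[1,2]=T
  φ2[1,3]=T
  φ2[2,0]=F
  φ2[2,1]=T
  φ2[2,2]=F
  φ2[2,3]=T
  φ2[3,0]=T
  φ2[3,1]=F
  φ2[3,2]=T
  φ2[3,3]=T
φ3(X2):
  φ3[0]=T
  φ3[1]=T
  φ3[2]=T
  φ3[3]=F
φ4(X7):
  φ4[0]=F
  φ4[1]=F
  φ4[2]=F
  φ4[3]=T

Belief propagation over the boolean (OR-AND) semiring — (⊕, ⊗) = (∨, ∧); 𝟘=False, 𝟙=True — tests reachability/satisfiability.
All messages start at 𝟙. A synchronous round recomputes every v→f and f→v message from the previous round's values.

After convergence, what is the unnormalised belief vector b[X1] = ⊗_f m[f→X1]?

init: all messages = 𝟙 over 4 values
r1 m[φ0→X1] = [T, T, T, T]
r1 m[φ0→X5] = [T, T, T, T]
r1 m[φ1→X7] = [T, T, T, T]
r1 m[φ1→X5] = [T, T, T, T]
r1 m[φ2→X2] = [T, T, T, T]
r1 m[φ2→X7] = [T, T, T, T]
r1 m[φ3→X2] = [T, T, T, F]
r1 m[φ4→X7] = [F, F, F, T]
r1 m[X1→φ0] = [T, T, T, T]
r1 m[X2→φ2] = [T, T, T, T]
r1 m[X2→φ3] = [T, T, T, T]
r1 m[X7→φ1] = [T, T, T, T]
r1 m[X7→φ2] = [T, T, T, T]
r1 m[X7→φ4] = [T, T, T, T]
r1 m[X5→φ0] = [T, T, T, T]
r1 m[X5→φ1] = [T, T, T, T]
r2 m[φ0→X1] = [T, T, T, T]
r2 m[φ0→X5] = [T, T, T, T]
r2 m[φ1→X7] = [T, T, T, T]
r2 m[φ1→X5] = [T, T, T, T]
r2 m[φ2→X2] = [T, T, T, T]
r2 m[φ2→X7] = [T, T, T, T]
r2 m[φ3→X2] = [T, T, T, F]
r2 m[φ4→X7] = [F, F, F, T]
r2 m[X1→φ0] = [T, T, T, T]
r2 m[X2→φ2] = [T, T, T, F]
r2 m[X2→φ3] = [T, T, T, T]
r2 m[X7→φ1] = [F, F, F, T]
r2 m[X7→φ2] = [F, F, F, T]
r2 m[X7→φ4] = [T, T, T, T]
r2 m[X5→φ0] = [T, T, T, T]
r2 m[X5→φ1] = [T, T, T, T]
r3 m[φ0→X1] = [T, T, T, T]
r3 m[φ0→X5] = [T, T, T, T]
r3 m[φ1→X7] = [T, T, T, T]
r3 m[φ1→X5] = [T, T, F, F]
r3 m[φ2→X2] = [T, T, T, T]
r3 m[φ2→X7] = [T, T, T, T]
r3 m[φ3→X2] = [T, T, T, F]
r3 m[φ4→X7] = [F, F, F, T]
r3 m[X1→φ0] = [T, T, T, T]
r3 m[X2→φ2] = [T, T, T, F]
r3 m[X2→φ3] = [T, T, T, T]
r3 m[X7→φ1] = [F, F, F, T]
r3 m[X7→φ2] = [F, F, F, T]
r3 m[X7→φ4] = [T, T, T, T]
r3 m[X5→φ0] = [T, T, T, T]
r3 m[X5→φ1] = [T, T, T, T]
r4 m[φ0→X1] = [T, T, T, T]
r4 m[φ0→X5] = [T, T, T, T]
r4 m[φ1→X7] = [T, T, T, T]
r4 m[φ1→X5] = [T, T, F, F]
r4 m[φ2→X2] = [T, T, T, T]
r4 m[φ2→X7] = [T, T, T, T]
r4 m[φ3→X2] = [T, T, T, F]
r4 m[φ4→X7] = [F, F, F, T]
r4 m[X1→φ0] = [T, T, T, T]
r4 m[X2→φ2] = [T, T, T, F]
r4 m[X2→φ3] = [T, T, T, T]
r4 m[X7→φ1] = [F, F, F, T]
r4 m[X7→φ2] = [F, F, F, T]
r4 m[X7→φ4] = [T, T, T, T]
r4 m[X5→φ0] = [T, T, F, F]
r4 m[X5→φ1] = [T, T, T, T]
r5 m[φ0→X1] = [F, T, T, T]
r5 m[φ0→X5] = [T, T, T, T]
r5 m[φ1→X7] = [T, T, T, T]
r5 m[φ1→X5] = [T, T, F, F]
r5 m[φ2→X2] = [T, T, T, T]
r5 m[φ2→X7] = [T, T, T, T]
r5 m[φ3→X2] = [T, T, T, F]
r5 m[φ4→X7] = [F, F, F, T]
r5 m[X1→φ0] = [T, T, T, T]
r5 m[X2→φ2] = [T, T, T, F]
r5 m[X2→φ3] = [T, T, T, T]
r5 m[X7→φ1] = [F, F, F, T]
r5 m[X7→φ2] = [F, F, F, T]
r5 m[X7→φ4] = [T, T, T, T]
r5 m[X5→φ0] = [T, T, F, F]
r5 m[X5→φ1] = [T, T, T, T]
r6 m[φ0→X1] = [F, T, T, T]
r6 m[φ0→X5] = [T, T, T, T]
r6 m[φ1→X7] = [T, T, T, T]
r6 m[φ1→X5] = [T, T, F, F]
r6 m[φ2→X2] = [T, T, T, T]
r6 m[φ2→X7] = [T, T, T, T]
r6 m[φ3→X2] = [T, T, T, F]
r6 m[φ4→X7] = [F, F, F, T]
r6 m[X1→φ0] = [T, T, T, T]
r6 m[X2→φ2] = [T, T, T, F]
r6 m[X2→φ3] = [T, T, T, T]
r6 m[X7→φ1] = [F, F, F, T]
r6 m[X7→φ2] = [F, F, F, T]
r6 m[X7→φ4] = [T, T, T, T]
r6 m[X5→φ0] = [T, T, F, F]
r6 m[X5→φ1] = [T, T, T, T]
fixed point reached at round 6
b[X1] = ⊗ incoming = [F, T, T, T]

b[X1] = [F, T, T, T]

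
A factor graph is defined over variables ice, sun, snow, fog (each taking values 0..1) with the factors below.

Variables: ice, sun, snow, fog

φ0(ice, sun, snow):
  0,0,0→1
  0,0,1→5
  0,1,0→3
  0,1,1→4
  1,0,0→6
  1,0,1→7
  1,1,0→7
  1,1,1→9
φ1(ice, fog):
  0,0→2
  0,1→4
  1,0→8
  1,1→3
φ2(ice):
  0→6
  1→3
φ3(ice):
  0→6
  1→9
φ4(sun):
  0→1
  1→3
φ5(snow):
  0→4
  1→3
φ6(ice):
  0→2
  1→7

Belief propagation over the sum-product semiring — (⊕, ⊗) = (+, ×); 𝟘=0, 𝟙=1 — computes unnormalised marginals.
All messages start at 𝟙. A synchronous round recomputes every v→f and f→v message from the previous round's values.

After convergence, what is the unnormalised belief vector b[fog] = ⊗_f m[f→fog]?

b[fog] = [330624, 145278]

init: all messages = 𝟙 over 2 values
r1 m[φ0→ice] = [13, 29]
r1 m[φ0→sun] = [19, 23]
r1 m[φ0→snow] = [17, 25]
r1 m[φ1→ice] = [6, 11]
r1 m[φ1→fog] = [10, 7]
r1 m[φ2→ice] = [6, 3]
r1 m[φ3→ice] = [6, 9]
r1 m[φ4→sun] = [1, 3]
r1 m[φ5→snow] = [4, 3]
r1 m[φ6→ice] = [2, 7]
r1 m[ice→φ0] = [1, 1]
r1 m[ice→φ1] = [1, 1]
r1 m[ice→φ2] = [1, 1]
r1 m[ice→φ3] = [1, 1]
r1 m[ice→φ6] = [1, 1]
r1 m[sun→φ0] = [1, 1]
r1 m[sun→φ4] = [1, 1]
r1 m[snow→φ0] = [1, 1]
r1 m[snow→φ5] = [1, 1]
r1 m[fog→φ1] = [1, 1]
r2 m[φ0→ice] = [13, 29]
r2 m[φ0→sun] = [19, 23]
r2 m[φ0→snow] = [17, 25]
r2 m[φ1→ice] = [6, 11]
r2 m[φ1→fog] = [10, 7]
r2 m[φ2→ice] = [6, 3]
r2 m[φ3→ice] = [6, 9]
r2 m[φ4→sun] = [1, 3]
r2 m[φ5→snow] = [4, 3]
r2 m[φ6→ice] = [2, 7]
r2 m[ice→φ0] = [432, 2079]
r2 m[ice→φ1] = [936, 5481]
r2 m[ice→φ2] = [936, 20097]
r2 m[ice→φ3] = [936, 6699]
r2 m[ice→φ6] = [2808, 8613]
r2 m[sun→φ0] = [1, 3]
r2 m[sun→φ4] = [19, 23]
r2 m[snow→φ0] = [4, 3]
r2 m[snow→φ5] = [17, 25]
r2 m[fog→φ1] = [1, 1]
r3 m[φ0→ice] = [91, 210]
r3 m[φ0→sun] = [101763, 124713]
r3 m[φ0→snow] = [60453, 78030]
r3 m[φ1→ice] = [6, 11]
r3 m[φ1→fog] = [45720, 20187]
r3 m[φ2→ice] = [6, 3]
r3 m[φ3→ice] = [6, 9]
r3 m[φ4→sun] = [1, 3]
r3 m[φ5→snow] = [4, 3]
r3 m[φ6→ice] = [2, 7]
r3 m[ice→φ0] = [432, 2079]
r3 m[ice→φ1] = [936, 5481]
r3 m[ice→φ2] = [936, 20097]
r3 m[ice→φ3] = [936, 6699]
r3 m[ice→φ6] = [2808, 8613]
r3 m[sun→φ0] = [1, 3]
r3 m[sun→φ4] = [19, 23]
r3 m[snow→φ0] = [4, 3]
r3 m[snow→φ5] = [17, 25]
r3 m[fog→φ1] = [1, 1]
r4 m[φ0→ice] = [91, 210]
r4 m[φ0→sun] = [101763, 124713]
r4 m[φ0→snow] = [60453, 78030]
r4 m[φ1→ice] = [6, 11]
r4 m[φ1→fog] = [45720, 20187]
r4 m[φ2→ice] = [6, 3]
r4 m[φ3→ice] = [6, 9]
r4 m[φ4→sun] = [1, 3]
r4 m[φ5→snow] = [4, 3]
r4 m[φ6→ice] = [2, 7]
r4 m[ice→φ0] = [432, 2079]
r4 m[ice→φ1] = [6552, 39690]
r4 m[ice→φ2] = [6552, 145530]
r4 m[ice→φ3] = [6552, 48510]
r4 m[ice→φ6] = [19656, 62370]
r4 m[sun→φ0] = [1, 3]
r4 m[sun→φ4] = [101763, 124713]
r4 m[snow→φ0] = [4, 3]
r4 m[snow→φ5] = [60453, 78030]
r4 m[fog→φ1] = [1, 1]
r5 m[φ0→ice] = [91, 210]
r5 m[φ0→sun] = [101763, 124713]
r5 m[φ0→snow] = [60453, 78030]
r5 m[φ1→ice] = [6, 11]
r5 m[φ1→fog] = [330624, 145278]
r5 m[φ2→ice] = [6, 3]
r5 m[φ3→ice] = [6, 9]
r5 m[φ4→sun] = [1, 3]
r5 m[φ5→snow] = [4, 3]
r5 m[φ6→ice] = [2, 7]
r5 m[ice→φ0] = [432, 2079]
r5 m[ice→φ1] = [6552, 39690]
r5 m[ice→φ2] = [6552, 145530]
r5 m[ice→φ3] = [6552, 48510]
r5 m[ice→φ6] = [19656, 62370]
r5 m[sun→φ0] = [1, 3]
r5 m[sun→φ4] = [101763, 124713]
r5 m[snow→φ0] = [4, 3]
r5 m[snow→φ5] = [60453, 78030]
r5 m[fog→φ1] = [1, 1]
r6 m[φ0→ice] = [91, 210]
r6 m[φ0→sun] = [101763, 124713]
r6 m[φ0→snow] = [60453, 78030]
r6 m[φ1→ice] = [6, 11]
r6 m[φ1→fog] = [330624, 145278]
r6 m[φ2→ice] = [6, 3]
r6 m[φ3→ice] = [6, 9]
r6 m[φ4→sun] = [1, 3]
r6 m[φ5→snow] = [4, 3]
r6 m[φ6→ice] = [2, 7]
r6 m[ice→φ0] = [432, 2079]
r6 m[ice→φ1] = [6552, 39690]
r6 m[ice→φ2] = [6552, 145530]
r6 m[ice→φ3] = [6552, 48510]
r6 m[ice→φ6] = [19656, 62370]
r6 m[sun→φ0] = [1, 3]
r6 m[sun→φ4] = [101763, 124713]
r6 m[snow→φ0] = [4, 3]
r6 m[snow→φ5] = [60453, 78030]
r6 m[fog→φ1] = [1, 1]
fixed point reached at round 6
b[fog] = ⊗ incoming = [330624, 145278]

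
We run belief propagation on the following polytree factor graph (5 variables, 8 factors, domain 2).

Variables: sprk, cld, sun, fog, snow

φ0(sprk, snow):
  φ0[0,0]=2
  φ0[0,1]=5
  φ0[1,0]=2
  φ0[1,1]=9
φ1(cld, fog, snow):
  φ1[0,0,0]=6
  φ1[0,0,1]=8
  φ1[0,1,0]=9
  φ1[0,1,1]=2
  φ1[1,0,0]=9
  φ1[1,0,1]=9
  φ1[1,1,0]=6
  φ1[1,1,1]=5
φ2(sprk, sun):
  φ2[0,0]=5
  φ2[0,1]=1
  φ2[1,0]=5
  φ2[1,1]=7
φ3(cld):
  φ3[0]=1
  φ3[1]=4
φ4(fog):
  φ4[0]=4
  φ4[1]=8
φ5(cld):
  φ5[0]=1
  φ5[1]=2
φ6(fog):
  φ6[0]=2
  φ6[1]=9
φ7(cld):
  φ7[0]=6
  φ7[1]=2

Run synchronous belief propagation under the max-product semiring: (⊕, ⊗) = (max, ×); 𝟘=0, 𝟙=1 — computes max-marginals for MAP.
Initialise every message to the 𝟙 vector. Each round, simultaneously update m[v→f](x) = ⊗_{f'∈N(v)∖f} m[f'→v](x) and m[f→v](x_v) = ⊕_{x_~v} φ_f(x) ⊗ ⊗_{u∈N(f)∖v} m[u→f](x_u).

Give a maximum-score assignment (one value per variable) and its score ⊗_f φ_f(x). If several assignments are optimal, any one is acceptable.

init: all messages = 𝟙 over 2 values
r1 m[φ0→sprk] = [5, 9]
r1 m[φ0→snow] = [2, 9]
r1 m[φ1→cld] = [9, 9]
r1 m[φ1→fog] = [9, 9]
r1 m[φ1→snow] = [9, 9]
r1 m[φ2→sprk] = [5, 7]
r1 m[φ2→sun] = [5, 7]
r1 m[φ3→cld] = [1, 4]
r1 m[φ4→fog] = [4, 8]
r1 m[φ5→cld] = [1, 2]
r1 m[φ6→fog] = [2, 9]
r1 m[φ7→cld] = [6, 2]
r1 m[sprk→φ0] = [1, 1]
r1 m[sprk→φ2] = [1, 1]
r1 m[cld→φ1] = [1, 1]
r1 m[cld→φ3] = [1, 1]
r1 m[cld→φ5] = [1, 1]
r1 m[cld→φ7] = [1, 1]
r1 m[sun→φ2] = [1, 1]
r1 m[fog→φ1] = [1, 1]
r1 m[fog→φ4] = [1, 1]
r1 m[fog→φ6] = [1, 1]
r1 m[snow→φ0] = [1, 1]
r1 m[snow→φ1] = [1, 1]
r2 m[φ0→sprk] = [5, 9]
r2 m[φ0→snow] = [2, 9]
r2 m[φ1→cld] = [9, 9]
r2 m[φ1→fog] = [9, 9]
r2 m[φ1→snow] = [9, 9]
r2 m[φ2→sprk] = [5, 7]
r2 m[φ2→sun] = [5, 7]
r2 m[φ3→cld] = [1, 4]
r2 m[φ4→fog] = [4, 8]
r2 m[φ5→cld] = [1, 2]
r2 m[φ6→fog] = [2, 9]
r2 m[φ7→cld] = [6, 2]
r2 m[sprk→φ0] = [5, 7]
r2 m[sprk→φ2] = [5, 9]
r2 m[cld→φ1] = [6, 16]
r2 m[cld→φ3] = [54, 36]
r2 m[cld→φ5] = [54, 72]
r2 m[cld→φ7] = [9, 72]
r2 m[sun→φ2] = [1, 1]
r2 m[fog→φ1] = [8, 72]
r2 m[fog→φ4] = [18, 81]
r2 m[fog→φ6] = [36, 72]
r2 m[snow→φ0] = [9, 9]
r2 m[snow→φ1] = [2, 9]
r3 m[φ0→sprk] = [45, 81]
r3 m[φ0→snow] = [14, 63]
r3 m[φ1→cld] = [1296, 3240]
r3 m[φ1→fog] = [1296, 720]
r3 m[φ1→snow] = [6912, 5760]
r3 m[φ2→sprk] = [5, 7]
r3 m[φ2→sun] = [45, 63]
r3 m[φ3→cld] = [1, 4]
r3 m[φ4→fog] = [4, 8]
r3 m[φ5→cld] = [1, 2]
r3 m[φ6→fog] = [2, 9]
r3 m[φ7→cld] = [6, 2]
r3 m[sprk→φ0] = [5, 7]
r3 m[sprk→φ2] = [5, 9]
r3 m[cld→φ1] = [6, 16]
r3 m[cld→φ3] = [54, 36]
r3 m[cld→φ5] = [54, 72]
r3 m[cld→φ7] = [9, 72]
r3 m[sun→φ2] = [1, 1]
r3 m[fog→φ1] = [8, 72]
r3 m[fog→φ4] = [18, 81]
r3 m[fog→φ6] = [36, 72]
r3 m[snow→φ0] = [9, 9]
r3 m[snow→φ1] = [2, 9]
r4 m[φ0→sprk] = [45, 81]
r4 m[φ0→snow] = [14, 63]
r4 m[φ1→cld] = [1296, 3240]
r4 m[φ1→fog] = [1296, 720]
r4 m[φ1→snow] = [6912, 5760]
r4 m[φ2→sprk] = [5, 7]
r4 m[φ2→sun] = [45, 63]
r4 m[φ3→cld] = [1, 4]
r4 m[φ4→fog] = [4, 8]
r4 m[φ5→cld] = [1, 2]
r4 m[φ6→fog] = [2, 9]
r4 m[φ7→cld] = [6, 2]
r4 m[sprk→φ0] = [5, 7]
r4 m[sprk→φ2] = [45, 81]
r4 m[cld→φ1] = [6, 16]
r4 m[cld→φ3] = [7776, 12960]
r4 m[cld→φ5] = [7776, 25920]
r4 m[cld→φ7] = [1296, 25920]
r4 m[sun→φ2] = [1, 1]
r4 m[fog→φ1] = [8, 72]
r4 m[fog→φ4] = [2592, 6480]
r4 m[fog→φ6] = [5184, 5760]
r4 m[snow→φ0] = [6912, 5760]
r4 m[snow→φ1] = [14, 63]
r5 m[φ0→sprk] = [28800, 51840]
r5 m[φ0→snow] = [14, 63]
r5 m[φ1→cld] = [9072, 22680]
r5 m[φ1→fog] = [9072, 5040]
r5 m[φ1→snow] = [6912, 5760]
r5 m[φ2→sprk] = [5, 7]
r5 m[φ2→sun] = [405, 567]
r5 m[φ3→cld] = [1, 4]
r5 m[φ4→fog] = [4, 8]
r5 m[φ5→cld] = [1, 2]
r5 m[φ6→fog] = [2, 9]
r5 m[φ7→cld] = [6, 2]
r5 m[sprk→φ0] = [5, 7]
r5 m[sprk→φ2] = [45, 81]
r5 m[cld→φ1] = [6, 16]
r5 m[cld→φ3] = [7776, 12960]
r5 m[cld→φ5] = [7776, 25920]
r5 m[cld→φ7] = [1296, 25920]
r5 m[sun→φ2] = [1, 1]
r5 m[fog→φ1] = [8, 72]
r5 m[fog→φ4] = [2592, 6480]
r5 m[fog→φ6] = [5184, 5760]
r5 m[snow→φ0] = [6912, 5760]
r5 m[snow→φ1] = [14, 63]
r6 m[φ0→sprk] = [28800, 51840]
r6 m[φ0→snow] = [14, 63]
r6 m[φ1→cld] = [9072, 22680]
r6 m[φ1→fog] = [9072, 5040]
r6 m[φ1→snow] = [6912, 5760]
r6 m[φ2→sprk] = [5, 7]
r6 m[φ2→sun] = [405, 567]
r6 m[φ3→cld] = [1, 4]
r6 m[φ4→fog] = [4, 8]
r6 m[φ5→cld] = [1, 2]
r6 m[φ6→fog] = [2, 9]
r6 m[φ7→cld] = [6, 2]
r6 m[sprk→φ0] = [5, 7]
r6 m[sprk→φ2] = [28800, 51840]
r6 m[cld→φ1] = [6, 16]
r6 m[cld→φ3] = [54432, 90720]
r6 m[cld→φ5] = [54432, 181440]
r6 m[cld→φ7] = [9072, 181440]
r6 m[sun→φ2] = [1, 1]
r6 m[fog→φ1] = [8, 72]
r6 m[fog→φ4] = [18144, 45360]
r6 m[fog→φ6] = [36288, 40320]
r6 m[snow→φ0] = [6912, 5760]
r6 m[snow→φ1] = [14, 63]
r7 m[φ0→sprk] = [28800, 51840]
r7 m[φ0→snow] = [14, 63]
r7 m[φ1→cld] = [9072, 22680]
r7 m[φ1→fog] = [9072, 5040]
r7 m[φ1→snow] = [6912, 5760]
r7 m[φ2→sprk] = [5, 7]
r7 m[φ2→sun] = [259200, 362880]
r7 m[φ3→cld] = [1, 4]
r7 m[φ4→fog] = [4, 8]
r7 m[φ5→cld] = [1, 2]
r7 m[φ6→fog] = [2, 9]
r7 m[φ7→cld] = [6, 2]
r7 m[sprk→φ0] = [5, 7]
r7 m[sprk→φ2] = [28800, 51840]
r7 m[cld→φ1] = [6, 16]
r7 m[cld→φ3] = [54432, 90720]
r7 m[cld→φ5] = [54432, 181440]
r7 m[cld→φ7] = [9072, 181440]
r7 m[sun→φ2] = [1, 1]
r7 m[fog→φ1] = [8, 72]
r7 m[fog→φ4] = [18144, 45360]
r7 m[fog→φ6] = [36288, 40320]
r7 m[snow→φ0] = [6912, 5760]
r7 m[snow→φ1] = [14, 63]
r8 m[φ0→sprk] = [28800, 51840]
r8 m[φ0→snow] = [14, 63]
r8 m[φ1→cld] = [9072, 22680]
r8 m[φ1→fog] = [9072, 5040]
r8 m[φ1→snow] = [6912, 5760]
r8 m[φ2→sprk] = [5, 7]
r8 m[φ2→sun] = [259200, 362880]
r8 m[φ3→cld] = [1, 4]
r8 m[φ4→fog] = [4, 8]
r8 m[φ5→cld] = [1, 2]
r8 m[φ6→fog] = [2, 9]
r8 m[φ7→cld] = [6, 2]
r8 m[sprk→φ0] = [5, 7]
r8 m[sprk→φ2] = [28800, 51840]
r8 m[cld→φ1] = [6, 16]
r8 m[cld→φ3] = [54432, 90720]
r8 m[cld→φ5] = [54432, 181440]
r8 m[cld→φ7] = [9072, 181440]
r8 m[sun→φ2] = [1, 1]
r8 m[fog→φ1] = [8, 72]
r8 m[fog→φ4] = [18144, 45360]
r8 m[fog→φ6] = [36288, 40320]
r8 m[snow→φ0] = [6912, 5760]
r8 m[snow→φ1] = [14, 63]
fixed point reached at round 8
traceback from sprk: (sprk=1, cld=1, sun=1, fog=1, snow=1), score=362880

assignment: (sprk=1, cld=1, sun=1, fog=1, snow=1); score = 362880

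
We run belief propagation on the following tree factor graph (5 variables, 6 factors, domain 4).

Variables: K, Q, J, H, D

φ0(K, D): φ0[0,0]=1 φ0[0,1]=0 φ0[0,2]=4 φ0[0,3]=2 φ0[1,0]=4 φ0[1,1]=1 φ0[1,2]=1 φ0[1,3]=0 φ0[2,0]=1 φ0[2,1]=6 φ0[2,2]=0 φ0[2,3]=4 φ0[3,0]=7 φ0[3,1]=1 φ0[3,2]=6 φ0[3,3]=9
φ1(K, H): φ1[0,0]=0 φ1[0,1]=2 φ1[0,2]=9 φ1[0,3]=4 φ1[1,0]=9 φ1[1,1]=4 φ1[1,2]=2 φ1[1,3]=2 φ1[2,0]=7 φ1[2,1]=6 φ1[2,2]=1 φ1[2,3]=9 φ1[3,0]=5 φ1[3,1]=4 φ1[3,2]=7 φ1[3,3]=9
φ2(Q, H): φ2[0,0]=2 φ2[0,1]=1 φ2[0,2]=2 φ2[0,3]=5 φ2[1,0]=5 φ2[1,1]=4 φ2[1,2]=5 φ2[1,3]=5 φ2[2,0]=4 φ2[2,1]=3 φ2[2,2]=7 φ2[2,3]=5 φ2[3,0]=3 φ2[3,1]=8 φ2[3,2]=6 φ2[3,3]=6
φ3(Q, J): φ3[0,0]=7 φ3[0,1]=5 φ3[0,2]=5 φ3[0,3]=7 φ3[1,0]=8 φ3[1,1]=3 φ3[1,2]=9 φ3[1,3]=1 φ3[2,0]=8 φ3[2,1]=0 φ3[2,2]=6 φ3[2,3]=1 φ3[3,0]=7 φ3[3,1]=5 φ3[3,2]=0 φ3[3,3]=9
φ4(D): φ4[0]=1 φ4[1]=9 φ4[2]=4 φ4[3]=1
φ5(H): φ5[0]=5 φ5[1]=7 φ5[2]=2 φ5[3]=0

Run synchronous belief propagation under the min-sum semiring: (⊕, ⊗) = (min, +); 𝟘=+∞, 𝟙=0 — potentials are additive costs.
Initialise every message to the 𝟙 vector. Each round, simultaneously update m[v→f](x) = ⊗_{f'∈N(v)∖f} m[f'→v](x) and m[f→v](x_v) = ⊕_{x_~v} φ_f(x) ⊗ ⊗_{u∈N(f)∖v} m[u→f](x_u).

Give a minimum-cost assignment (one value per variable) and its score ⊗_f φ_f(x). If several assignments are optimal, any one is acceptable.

init: all messages = 𝟙 over 4 values
r1 m[φ0→K] = [0, 0, 0, 1]
r1 m[φ0→D] = [1, 0, 0, 0]
r1 m[φ1→K] = [0, 2, 1, 4]
r1 m[φ1→H] = [0, 2, 1, 2]
r1 m[φ2→Q] = [1, 4, 3, 3]
r1 m[φ2→H] = [2, 1, 2, 5]
r1 m[φ3→Q] = [5, 1, 0, 0]
r1 m[φ3→J] = [7, 0, 0, 1]
r1 m[φ4→D] = [1, 9, 4, 1]
r1 m[φ5→H] = [5, 7, 2, 0]
r1 m[K→φ0] = [0, 0, 0, 0]
r1 m[K→φ1] = [0, 0, 0, 0]
r1 m[Q→φ2] = [0, 0, 0, 0]
r1 m[Q→φ3] = [0, 0, 0, 0]
r1 m[J→φ3] = [0, 0, 0, 0]
r1 m[H→φ1] = [0, 0, 0, 0]
r1 m[H→φ2] = [0, 0, 0, 0]
r1 m[H→φ5] = [0, 0, 0, 0]
r1 m[D→φ0] = [0, 0, 0, 0]
r1 m[D→φ4] = [0, 0, 0, 0]
r2 m[φ0→K] = [0, 0, 0, 1]
r2 m[φ0→D] = [1, 0, 0, 0]
r2 m[φ1→K] = [0, 2, 1, 4]
r2 m[φ1→H] = [0, 2, 1, 2]
r2 m[φ2→Q] = [1, 4, 3, 3]
r2 m[φ2→H] = [2, 1, 2, 5]
r2 m[φ3→Q] = [5, 1, 0, 0]
r2 m[φ3→J] = [7, 0, 0, 1]
r2 m[φ4→D] = [1, 9, 4, 1]
r2 m[φ5→H] = [5, 7, 2, 0]
r2 m[K→φ0] = [0, 2, 1, 4]
r2 m[K→φ1] = [0, 0, 0, 1]
r2 m[Q→φ2] = [5, 1, 0, 0]
r2 m[Q→φ3] = [1, 4, 3, 3]
r2 m[J→φ3] = [0, 0, 0, 0]
r2 m[H→φ1] = [7, 8, 4, 5]
r2 m[H→φ2] = [5, 9, 3, 2]
r2 m[H→φ5] = [2, 3, 3, 7]
r2 m[D→φ0] = [1, 9, 4, 1]
r2 m[D→φ4] = [1, 0, 0, 0]
r3 m[φ0→K] = [2, 1, 2, 8]
r3 m[φ0→D] = [1, 0, 1, 2]
r3 m[φ1→K] = [7, 6, 5, 11]
r3 m[φ1→H] = [0, 2, 1, 2]
r3 m[φ2→Q] = [5, 7, 7, 8]
r3 m[φ2→H] = [3, 3, 6, 5]
r3 m[φ3→Q] = [5, 1, 0, 0]
r3 m[φ3→J] = [8, 3, 3, 4]
r3 m[φ4→D] = [1, 9, 4, 1]
r3 m[φ5→H] = [5, 7, 2, 0]
r3 m[K→φ0] = [0, 2, 1, 4]
r3 m[K→φ1] = [0, 0, 0, 1]
r3 m[Q→φ2] = [5, 1, 0, 0]
r3 m[Q→φ3] = [1, 4, 3, 3]
r3 m[J→φ3] = [0, 0, 0, 0]
r3 m[H→φ1] = [7, 8, 4, 5]
r3 m[H→φ2] = [5, 9, 3, 2]
r3 m[H→φ5] = [2, 3, 3, 7]
r3 m[D→φ0] = [1, 9, 4, 1]
r3 m[D→φ4] = [1, 0, 0, 0]
r4 m[φ0→K] = [2, 1, 2, 8]
r4 m[φ0→D] = [1, 0, 1, 2]
r4 m[φ1→K] = [7, 6, 5, 11]
r4 m[φ1→H] = [0, 2, 1, 2]
r4 m[φ2→Q] = [5, 7, 7, 8]
r4 m[φ2→H] = [3, 3, 6, 5]
r4 m[φ3→Q] = [5, 1, 0, 0]
r4 m[φ3→J] = [8, 3, 3, 4]
r4 m[φ4→D] = [1, 9, 4, 1]
r4 m[φ5→H] = [5, 7, 2, 0]
r4 m[K→φ0] = [7, 6, 5, 11]
r4 m[K→φ1] = [2, 1, 2, 8]
r4 m[Q→φ2] = [5, 1, 0, 0]
r4 m[Q→φ3] = [5, 7, 7, 8]
r4 m[J→φ3] = [0, 0, 0, 0]
r4 m[H→φ1] = [8, 10, 8, 5]
r4 m[H→φ2] = [5, 9, 3, 2]
r4 m[H→φ5] = [3, 5, 7, 7]
r4 m[D→φ0] = [1, 9, 4, 1]
r4 m[D→φ4] = [1, 0, 1, 2]
r5 m[φ0→K] = [2, 1, 2, 8]
r5 m[φ0→D] = [6, 7, 5, 6]
r5 m[φ1→K] = [8, 7, 9, 13]
r5 m[φ1→H] = [2, 4, 3, 3]
r5 m[φ2→Q] = [5, 7, 7, 8]
r5 m[φ2→H] = [3, 3, 6, 5]
r5 m[φ3→Q] = [5, 1, 0, 0]
r5 m[φ3→J] = [12, 7, 8, 8]
r5 m[φ4→D] = [1, 9, 4, 1]
r5 m[φ5→H] = [5, 7, 2, 0]
r5 m[K→φ0] = [7, 6, 5, 11]
r5 m[K→φ1] = [2, 1, 2, 8]
r5 m[Q→φ2] = [5, 1, 0, 0]
r5 m[Q→φ3] = [5, 7, 7, 8]
r5 m[J→φ3] = [0, 0, 0, 0]
r5 m[H→φ1] = [8, 10, 8, 5]
r5 m[H→φ2] = [5, 9, 3, 2]
r5 m[H→φ5] = [3, 5, 7, 7]
r5 m[D→φ0] = [1, 9, 4, 1]
r5 m[D→φ4] = [1, 0, 1, 2]
r6 m[φ0→K] = [2, 1, 2, 8]
r6 m[φ0→D] = [6, 7, 5, 6]
r6 m[φ1→K] = [8, 7, 9, 13]
r6 m[φ1→H] = [2, 4, 3, 3]
r6 m[φ2→Q] = [5, 7, 7, 8]
r6 m[φ2→H] = [3, 3, 6, 5]
r6 m[φ3→Q] = [5, 1, 0, 0]
r6 m[φ3→J] = [12, 7, 8, 8]
r6 m[φ4→D] = [1, 9, 4, 1]
r6 m[φ5→H] = [5, 7, 2, 0]
r6 m[K→φ0] = [8, 7, 9, 13]
r6 m[K→φ1] = [2, 1, 2, 8]
r6 m[Q→φ2] = [5, 1, 0, 0]
r6 m[Q→φ3] = [5, 7, 7, 8]
r6 m[J→φ3] = [0, 0, 0, 0]
r6 m[H→φ1] = [8, 10, 8, 5]
r6 m[H→φ2] = [7, 11, 5, 3]
r6 m[H→φ5] = [5, 7, 9, 8]
r6 m[D→φ0] = [1, 9, 4, 1]
r6 m[D→φ4] = [6, 7, 5, 6]
r7 m[φ0→K] = [2, 1, 2, 8]
r7 m[φ0→D] = [9, 8, 8, 7]
r7 m[φ1→K] = [8, 7, 9, 13]
r7 m[φ1→H] = [2, 4, 3, 3]
r7 m[φ2→Q] = [7, 8, 8, 9]
r7 m[φ2→H] = [3, 3, 6, 5]
r7 m[φ3→Q] = [5, 1, 0, 0]
r7 m[φ3→J] = [12, 7, 8, 8]
r7 m[φ4→D] = [1, 9, 4, 1]
r7 m[φ5→H] = [5, 7, 2, 0]
r7 m[K→φ0] = [8, 7, 9, 13]
r7 m[K→φ1] = [2, 1, 2, 8]
r7 m[Q→φ2] = [5, 1, 0, 0]
r7 m[Q→φ3] = [5, 7, 7, 8]
r7 m[J→φ3] = [0, 0, 0, 0]
r7 m[H→φ1] = [8, 10, 8, 5]
r7 m[H→φ2] = [7, 11, 5, 3]
r7 m[H→φ5] = [5, 7, 9, 8]
r7 m[D→φ0] = [1, 9, 4, 1]
r7 m[D→φ4] = [6, 7, 5, 6]
r8 m[φ0→K] = [2, 1, 2, 8]
r8 m[φ0→D] = [9, 8, 8, 7]
r8 m[φ1→K] = [8, 7, 9, 13]
r8 m[φ1→H] = [2, 4, 3, 3]
r8 m[φ2→Q] = [7, 8, 8, 9]
r8 m[φ2→H] = [3, 3, 6, 5]
r8 m[φ3→Q] = [5, 1, 0, 0]
r8 m[φ3→J] = [12, 7, 8, 8]
r8 m[φ4→D] = [1, 9, 4, 1]
r8 m[φ5→H] = [5, 7, 2, 0]
r8 m[K→φ0] = [8, 7, 9, 13]
r8 m[K→φ1] = [2, 1, 2, 8]
r8 m[Q→φ2] = [5, 1, 0, 0]
r8 m[Q→φ3] = [7, 8, 8, 9]
r8 m[J→φ3] = [0, 0, 0, 0]
r8 m[H→φ1] = [8, 10, 8, 5]
r8 m[H→φ2] = [7, 11, 5, 3]
r8 m[H→φ5] = [5, 7, 9, 8]
r8 m[D→φ0] = [1, 9, 4, 1]
r8 m[D→φ4] = [9, 8, 8, 7]
r9 m[φ0→K] = [2, 1, 2, 8]
r9 m[φ0→D] = [9, 8, 8, 7]
r9 m[φ1→K] = [8, 7, 9, 13]
r9 m[φ1→H] = [2, 4, 3, 3]
r9 m[φ2→Q] = [7, 8, 8, 9]
r9 m[φ2→H] = [3, 3, 6, 5]
r9 m[φ3→Q] = [5, 1, 0, 0]
r9 m[φ3→J] = [14, 8, 9, 9]
r9 m[φ4→D] = [1, 9, 4, 1]
r9 m[φ5→H] = [5, 7, 2, 0]
r9 m[K→φ0] = [8, 7, 9, 13]
r9 m[K→φ1] = [2, 1, 2, 8]
r9 m[Q→φ2] = [5, 1, 0, 0]
r9 m[Q→φ3] = [7, 8, 8, 9]
r9 m[J→φ3] = [0, 0, 0, 0]
r9 m[H→φ1] = [8, 10, 8, 5]
r9 m[H→φ2] = [7, 11, 5, 3]
r9 m[H→φ5] = [5, 7, 9, 8]
r9 m[D→φ0] = [1, 9, 4, 1]
r9 m[D→φ4] = [9, 8, 8, 7]
r10 m[φ0→K] = [2, 1, 2, 8]
r10 m[φ0→D] = [9, 8, 8, 7]
r10 m[φ1→K] = [8, 7, 9, 13]
r10 m[φ1→H] = [2, 4, 3, 3]
r10 m[φ2→Q] = [7, 8, 8, 9]
r10 m[φ2→H] = [3, 3, 6, 5]
r10 m[φ3→Q] = [5, 1, 0, 0]
r10 m[φ3→J] = [14, 8, 9, 9]
r10 m[φ4→D] = [1, 9, 4, 1]
r10 m[φ5→H] = [5, 7, 2, 0]
r10 m[K→φ0] = [8, 7, 9, 13]
r10 m[K→φ1] = [2, 1, 2, 8]
r10 m[Q→φ2] = [5, 1, 0, 0]
r10 m[Q→φ3] = [7, 8, 8, 9]
r10 m[J→φ3] = [0, 0, 0, 0]
r10 m[H→φ1] = [8, 10, 8, 5]
r10 m[H→φ2] = [7, 11, 5, 3]
r10 m[H→φ5] = [5, 7, 9, 8]
r10 m[D→φ0] = [1, 9, 4, 1]
r10 m[D→φ4] = [9, 8, 8, 7]
fixed point reached at round 10
traceback from K: (K=1, Q=2, J=1, H=3, D=3), score=8

assignment: (K=1, Q=2, J=1, H=3, D=3); score = 8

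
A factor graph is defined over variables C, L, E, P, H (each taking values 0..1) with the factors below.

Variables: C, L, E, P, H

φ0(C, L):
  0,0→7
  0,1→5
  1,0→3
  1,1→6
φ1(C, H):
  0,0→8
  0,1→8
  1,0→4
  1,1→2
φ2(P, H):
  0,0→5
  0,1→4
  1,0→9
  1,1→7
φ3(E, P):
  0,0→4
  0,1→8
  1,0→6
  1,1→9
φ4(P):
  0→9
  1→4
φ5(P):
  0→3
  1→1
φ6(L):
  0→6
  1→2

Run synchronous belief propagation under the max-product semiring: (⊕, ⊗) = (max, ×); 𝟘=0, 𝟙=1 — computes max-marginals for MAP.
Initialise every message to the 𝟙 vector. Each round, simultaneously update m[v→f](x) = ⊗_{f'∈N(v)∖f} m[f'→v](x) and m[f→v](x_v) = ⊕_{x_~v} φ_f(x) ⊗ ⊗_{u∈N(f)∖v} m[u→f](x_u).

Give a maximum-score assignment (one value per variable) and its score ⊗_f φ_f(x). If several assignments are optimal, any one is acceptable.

assignment: (C=0, L=0, E=1, P=0, H=0); score = 272160

init: all messages = 𝟙 over 2 values
r1 m[φ0→C] = [7, 6]
r1 m[φ0→L] = [7, 6]
r1 m[φ1→C] = [8, 4]
r1 m[φ1→H] = [8, 8]
r1 m[φ2→P] = [5, 9]
r1 m[φ2→H] = [9, 7]
r1 m[φ3→E] = [8, 9]
r1 m[φ3→P] = [6, 9]
r1 m[φ4→P] = [9, 4]
r1 m[φ5→P] = [3, 1]
r1 m[φ6→L] = [6, 2]
r1 m[C→φ0] = [1, 1]
r1 m[C→φ1] = [1, 1]
r1 m[L→φ0] = [1, 1]
r1 m[L→φ6] = [1, 1]
r1 m[E→φ3] = [1, 1]
r1 m[P→φ2] = [1, 1]
r1 m[P→φ3] = [1, 1]
r1 m[P→φ4] = [1, 1]
r1 m[P→φ5] = [1, 1]
r1 m[H→φ1] = [1, 1]
r1 m[H→φ2] = [1, 1]
r2 m[φ0→C] = [7, 6]
r2 m[φ0→L] = [7, 6]
r2 m[φ1→C] = [8, 4]
r2 m[φ1→H] = [8, 8]
r2 m[φ2→P] = [5, 9]
r2 m[φ2→H] = [9, 7]
r2 m[φ3→E] = [8, 9]
r2 m[φ3→P] = [6, 9]
r2 m[φ4→P] = [9, 4]
r2 m[φ5→P] = [3, 1]
r2 m[φ6→L] = [6, 2]
r2 m[C→φ0] = [8, 4]
r2 m[C→φ1] = [7, 6]
r2 m[L→φ0] = [6, 2]
r2 m[L→φ6] = [7, 6]
r2 m[E→φ3] = [1, 1]
r2 m[P→φ2] = [162, 36]
r2 m[P→φ3] = [135, 36]
r2 m[P→φ4] = [90, 81]
r2 m[P→φ5] = [270, 324]
r2 m[H→φ1] = [9, 7]
r2 m[H→φ2] = [8, 8]
r3 m[φ0→C] = [42, 18]
r3 m[φ0→L] = [56, 40]
r3 m[φ1→C] = [72, 36]
r3 m[φ1→H] = [56, 56]
r3 m[φ2→P] = [40, 72]
r3 m[φ2→H] = [810, 648]
r3 m[φ3→E] = [540, 810]
r3 m[φ3→P] = [6, 9]
r3 m[φ4→P] = [9, 4]
r3 m[φ5→P] = [3, 1]
r3 m[φ6→L] = [6, 2]
r3 m[C→φ0] = [8, 4]
r3 m[C→φ1] = [7, 6]
r3 m[L→φ0] = [6, 2]
r3 m[L→φ6] = [7, 6]
r3 m[E→φ3] = [1, 1]
r3 m[P→φ2] = [162, 36]
r3 m[P→φ3] = [135, 36]
r3 m[P→φ4] = [90, 81]
r3 m[P→φ5] = [270, 324]
r3 m[H→φ1] = [9, 7]
r3 m[H→φ2] = [8, 8]
r4 m[φ0→C] = [42, 18]
r4 m[φ0→L] = [56, 40]
r4 m[φ1→C] = [72, 36]
r4 m[φ1→H] = [56, 56]
r4 m[φ2→P] = [40, 72]
r4 m[φ2→H] = [810, 648]
r4 m[φ3→E] = [540, 810]
r4 m[φ3→P] = [6, 9]
r4 m[φ4→P] = [9, 4]
r4 m[φ5→P] = [3, 1]
r4 m[φ6→L] = [6, 2]
r4 m[C→φ0] = [72, 36]
r4 m[C→φ1] = [42, 18]
r4 m[L→φ0] = [6, 2]
r4 m[L→φ6] = [56, 40]
r4 m[E→φ3] = [1, 1]
r4 m[P→φ2] = [162, 36]
r4 m[P→φ3] = [1080, 288]
r4 m[P→φ4] = [720, 648]
r4 m[P→φ5] = [2160, 2592]
r4 m[H→φ1] = [810, 648]
r4 m[H→φ2] = [56, 56]
r5 m[φ0→C] = [42, 18]
r5 m[φ0→L] = [504, 360]
r5 m[φ1→C] = [6480, 3240]
r5 m[φ1→H] = [336, 336]
r5 m[φ2→P] = [280, 504]
r5 m[φ2→H] = [810, 648]
r5 m[φ3→E] = [4320, 6480]
r5 m[φ3→P] = [6, 9]
r5 m[φ4→P] = [9, 4]
r5 m[φ5→P] = [3, 1]
r5 m[φ6→L] = [6, 2]
r5 m[C→φ0] = [72, 36]
r5 m[C→φ1] = [42, 18]
r5 m[L→φ0] = [6, 2]
r5 m[L→φ6] = [56, 40]
r5 m[E→φ3] = [1, 1]
r5 m[P→φ2] = [162, 36]
r5 m[P→φ3] = [1080, 288]
r5 m[P→φ4] = [720, 648]
r5 m[P→φ5] = [2160, 2592]
r5 m[H→φ1] = [810, 648]
r5 m[H→φ2] = [56, 56]
r6 m[φ0→C] = [42, 18]
r6 m[φ0→L] = [504, 360]
r6 m[φ1→C] = [6480, 3240]
r6 m[φ1→H] = [336, 336]
r6 m[φ2→P] = [280, 504]
r6 m[φ2→H] = [810, 648]
r6 m[φ3→E] = [4320, 6480]
r6 m[φ3→P] = [6, 9]
r6 m[φ4→P] = [9, 4]
r6 m[φ5→P] = [3, 1]
r6 m[φ6→L] = [6, 2]
r6 m[C→φ0] = [6480, 3240]
r6 m[C→φ1] = [42, 18]
r6 m[L→φ0] = [6, 2]
r6 m[L→φ6] = [504, 360]
r6 m[E→φ3] = [1, 1]
r6 m[P→φ2] = [162, 36]
r6 m[P→φ3] = [7560, 2016]
r6 m[P→φ4] = [5040, 4536]
r6 m[P→φ5] = [15120, 18144]
r6 m[H→φ1] = [810, 648]
r6 m[H→φ2] = [336, 336]
r7 m[φ0→C] = [42, 18]
r7 m[φ0→L] = [45360, 32400]
r7 m[φ1→C] = [6480, 3240]
r7 m[φ1→H] = [336, 336]
r7 m[φ2→P] = [1680, 3024]
r7 m[φ2→H] = [810, 648]
r7 m[φ3→E] = [30240, 45360]
r7 m[φ3→P] = [6, 9]
r7 m[φ4→P] = [9, 4]
r7 m[φ5→P] = [3, 1]
r7 m[φ6→L] = [6, 2]
r7 m[C→φ0] = [6480, 3240]
r7 m[C→φ1] = [42, 18]
r7 m[L→φ0] = [6, 2]
r7 m[L→φ6] = [504, 360]
r7 m[E→φ3] = [1, 1]
r7 m[P→φ2] = [162, 36]
r7 m[P→φ3] = [7560, 2016]
r7 m[P→φ4] = [5040, 4536]
r7 m[P→φ5] = [15120, 18144]
r7 m[H→φ1] = [810, 648]
r7 m[H→φ2] = [336, 336]
r8 m[φ0→C] = [42, 18]
r8 m[φ0→L] = [45360, 32400]
r8 m[φ1→C] = [6480, 3240]
r8 m[φ1→H] = [336, 336]
r8 m[φ2→P] = [1680, 3024]
r8 m[φ2→H] = [810, 648]
r8 m[φ3→E] = [30240, 45360]
r8 m[φ3→P] = [6, 9]
r8 m[φ4→P] = [9, 4]
r8 m[φ5→P] = [3, 1]
r8 m[φ6→L] = [6, 2]
r8 m[C→φ0] = [6480, 3240]
r8 m[C→φ1] = [42, 18]
r8 m[L→φ0] = [6, 2]
r8 m[L→φ6] = [45360, 32400]
r8 m[E→φ3] = [1, 1]
r8 m[P→φ2] = [162, 36]
r8 m[P→φ3] = [45360, 12096]
r8 m[P→φ4] = [30240, 27216]
r8 m[P→φ5] = [90720, 108864]
r8 m[H→φ1] = [810, 648]
r8 m[H→φ2] = [336, 336]
r9 m[φ0→C] = [42, 18]
r9 m[φ0→L] = [45360, 32400]
r9 m[φ1→C] = [6480, 3240]
r9 m[φ1→H] = [336, 336]
r9 m[φ2→P] = [1680, 3024]
r9 m[φ2→H] = [810, 648]
r9 m[φ3→E] = [181440, 272160]
r9 m[φ3→P] = [6, 9]
r9 m[φ4→P] = [9, 4]
r9 m[φ5→P] = [3, 1]
r9 m[φ6→L] = [6, 2]
r9 m[C→φ0] = [6480, 3240]
r9 m[C→φ1] = [42, 18]
r9 m[L→φ0] = [6, 2]
r9 m[L→φ6] = [45360, 32400]
r9 m[E→φ3] = [1, 1]
r9 m[P→φ2] = [162, 36]
r9 m[P→φ3] = [45360, 12096]
r9 m[P→φ4] = [30240, 27216]
r9 m[P→φ5] = [90720, 108864]
r9 m[H→φ1] = [810, 648]
r9 m[H→φ2] = [336, 336]
r10 m[φ0→C] = [42, 18]
r10 m[φ0→L] = [45360, 32400]
r10 m[φ1→C] = [6480, 3240]
r10 m[φ1→H] = [336, 336]
r10 m[φ2→P] = [1680, 3024]
r10 m[φ2→H] = [810, 648]
r10 m[φ3→E] = [181440, 272160]
r10 m[φ3→P] = [6, 9]
r10 m[φ4→P] = [9, 4]
r10 m[φ5→P] = [3, 1]
r10 m[φ6→L] = [6, 2]
r10 m[C→φ0] = [6480, 3240]
r10 m[C→φ1] = [42, 18]
r10 m[L→φ0] = [6, 2]
r10 m[L→φ6] = [45360, 32400]
r10 m[E→φ3] = [1, 1]
r10 m[P→φ2] = [162, 36]
r10 m[P→φ3] = [45360, 12096]
r10 m[P→φ4] = [30240, 27216]
r10 m[P→φ5] = [90720, 108864]
r10 m[H→φ1] = [810, 648]
r10 m[H→φ2] = [336, 336]
fixed point reached at round 10
traceback from C: (C=0, L=0, E=1, P=0, H=0), score=272160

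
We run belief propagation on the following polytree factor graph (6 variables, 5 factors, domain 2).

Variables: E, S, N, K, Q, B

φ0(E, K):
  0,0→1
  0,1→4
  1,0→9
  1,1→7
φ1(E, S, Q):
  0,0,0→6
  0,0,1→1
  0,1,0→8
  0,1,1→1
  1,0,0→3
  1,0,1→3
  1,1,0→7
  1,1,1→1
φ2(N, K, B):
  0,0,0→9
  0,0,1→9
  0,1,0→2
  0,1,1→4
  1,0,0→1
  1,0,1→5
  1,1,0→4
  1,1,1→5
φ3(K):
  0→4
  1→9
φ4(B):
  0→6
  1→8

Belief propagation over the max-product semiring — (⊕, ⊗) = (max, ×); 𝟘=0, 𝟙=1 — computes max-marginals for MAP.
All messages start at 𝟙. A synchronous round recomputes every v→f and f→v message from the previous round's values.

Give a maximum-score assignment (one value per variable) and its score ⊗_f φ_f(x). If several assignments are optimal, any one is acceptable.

assignment: (E=1, S=1, N=0, K=0, Q=0, B=1); score = 18144

init: all messages = 𝟙 over 2 values
r1 m[φ0→E] = [4, 9]
r1 m[φ0→K] = [9, 7]
r1 m[φ1→E] = [8, 7]
r1 m[φ1→S] = [6, 8]
r1 m[φ1→Q] = [8, 3]
r1 m[φ2→N] = [9, 5]
r1 m[φ2→K] = [9, 5]
r1 m[φ2→B] = [9, 9]
r1 m[φ3→K] = [4, 9]
r1 m[φ4→B] = [6, 8]
r1 m[E→φ0] = [1, 1]
r1 m[E→φ1] = [1, 1]
r1 m[S→φ1] = [1, 1]
r1 m[N→φ2] = [1, 1]
r1 m[K→φ0] = [1, 1]
r1 m[K→φ2] = [1, 1]
r1 m[K→φ3] = [1, 1]
r1 m[Q→φ1] = [1, 1]
r1 m[B→φ2] = [1, 1]
r1 m[B→φ4] = [1, 1]
r2 m[φ0→E] = [4, 9]
r2 m[φ0→K] = [9, 7]
r2 m[φ1→E] = [8, 7]
r2 m[φ1→S] = [6, 8]
r2 m[φ1→Q] = [8, 3]
r2 m[φ2→N] = [9, 5]
r2 m[φ2→K] = [9, 5]
r2 m[φ2→B] = [9, 9]
r2 m[φ3→K] = [4, 9]
r2 m[φ4→B] = [6, 8]
r2 m[E→φ0] = [8, 7]
r2 m[E→φ1] = [4, 9]
r2 m[S→φ1] = [1, 1]
r2 m[N→φ2] = [1, 1]
r2 m[K→φ0] = [36, 45]
r2 m[K→φ2] = [36, 63]
r2 m[K→φ3] = [81, 35]
r2 m[Q→φ1] = [1, 1]
r2 m[B→φ2] = [6, 8]
r2 m[B→φ4] = [9, 9]
r3 m[φ0→E] = [180, 324]
r3 m[φ0→K] = [63, 49]
r3 m[φ1→E] = [8, 7]
r3 m[φ1→S] = [27, 63]
r3 m[φ1→Q] = [63, 27]
r3 m[φ2→N] = [2592, 2520]
r3 m[φ2→K] = [72, 40]
r3 m[φ2→B] = [324, 324]
r3 m[φ3→K] = [4, 9]
r3 m[φ4→B] = [6, 8]
r3 m[E→φ0] = [8, 7]
r3 m[E→φ1] = [4, 9]
r3 m[S→φ1] = [1, 1]
r3 m[N→φ2] = [1, 1]
r3 m[K→φ0] = [36, 45]
r3 m[K→φ2] = [36, 63]
r3 m[K→φ3] = [81, 35]
r3 m[Q→φ1] = [1, 1]
r3 m[B→φ2] = [6, 8]
r3 m[B→φ4] = [9, 9]
r4 m[φ0→E] = [180, 324]
r4 m[φ0→K] = [63, 49]
r4 m[φ1→E] = [8, 7]
r4 m[φ1→S] = [27, 63]
r4 m[φ1→Q] = [63, 27]
r4 m[φ2→N] = [2592, 2520]
r4 m[φ2→K] = [72, 40]
r4 m[φ2→B] = [324, 324]
r4 m[φ3→K] = [4, 9]
r4 m[φ4→B] = [6, 8]
r4 m[E→φ0] = [8, 7]
r4 m[E→φ1] = [180, 324]
r4 m[S→φ1] = [1, 1]
r4 m[N→φ2] = [1, 1]
r4 m[K→φ0] = [288, 360]
r4 m[K→φ2] = [252, 441]
r4 m[K→φ3] = [4536, 1960]
r4 m[Q→φ1] = [1, 1]
r4 m[B→φ2] = [6, 8]
r4 m[B→φ4] = [324, 324]
r5 m[φ0→E] = [1440, 2592]
r5 m[φ0→K] = [63, 49]
r5 m[φ1→E] = [8, 7]
r5 m[φ1→S] = [1080, 2268]
r5 m[φ1→Q] = [2268, 972]
r5 m[φ2→N] = [18144, 17640]
r5 m[φ2→K] = [72, 40]
r5 m[φ2→B] = [2268, 2268]
r5 m[φ3→K] = [4, 9]
r5 m[φ4→B] = [6, 8]
r5 m[E→φ0] = [8, 7]
r5 m[E→φ1] = [180, 324]
r5 m[S→φ1] = [1, 1]
r5 m[N→φ2] = [1, 1]
r5 m[K→φ0] = [288, 360]
r5 m[K→φ2] = [252, 441]
r5 m[K→φ3] = [4536, 1960]
r5 m[Q→φ1] = [1, 1]
r5 m[B→φ2] = [6, 8]
r5 m[B→φ4] = [324, 324]
r6 m[φ0→E] = [1440, 2592]
r6 m[φ0→K] = [63, 49]
r6 m[φ1→E] = [8, 7]
r6 m[φ1→S] = [1080, 2268]
r6 m[φ1→Q] = [2268, 972]
r6 m[φ2→N] = [18144, 17640]
r6 m[φ2→K] = [72, 40]
r6 m[φ2→B] = [2268, 2268]
r6 m[φ3→K] = [4, 9]
r6 m[φ4→B] = [6, 8]
r6 m[E→φ0] = [8, 7]
r6 m[E→φ1] = [1440, 2592]
r6 m[S→φ1] = [1, 1]
r6 m[N→φ2] = [1, 1]
r6 m[K→φ0] = [288, 360]
r6 m[K→φ2] = [252, 441]
r6 m[K→φ3] = [4536, 1960]
r6 m[Q→φ1] = [1, 1]
r6 m[B→φ2] = [6, 8]
r6 m[B→φ4] = [2268, 2268]
r7 m[φ0→E] = [1440, 2592]
r7 m[φ0→K] = [63, 49]
r7 m[φ1→E] = [8, 7]
r7 m[φ1→S] = [8640, 18144]
r7 m[φ1→Q] = [18144, 7776]
r7 m[φ2→N] = [18144, 17640]
r7 m[φ2→K] = [72, 40]
r7 m[φ2→B] = [2268, 2268]
r7 m[φ3→K] = [4, 9]
r7 m[φ4→B] = [6, 8]
r7 m[E→φ0] = [8, 7]
r7 m[E→φ1] = [1440, 2592]
r7 m[S→φ1] = [1, 1]
r7 m[N→φ2] = [1, 1]
r7 m[K→φ0] = [288, 360]
r7 m[K→φ2] = [252, 441]
r7 m[K→φ3] = [4536, 1960]
r7 m[Q→φ1] = [1, 1]
r7 m[B→φ2] = [6, 8]
r7 m[B→φ4] = [2268, 2268]
r8 m[φ0→E] = [1440, 2592]
r8 m[φ0→K] = [63, 49]
r8 m[φ1→E] = [8, 7]
r8 m[φ1→S] = [8640, 18144]
r8 m[φ1→Q] = [18144, 7776]
r8 m[φ2→N] = [18144, 17640]
r8 m[φ2→K] = [72, 40]
r8 m[φ2→B] = [2268, 2268]
r8 m[φ3→K] = [4, 9]
r8 m[φ4→B] = [6, 8]
r8 m[E→φ0] = [8, 7]
r8 m[E→φ1] = [1440, 2592]
r8 m[S→φ1] = [1, 1]
r8 m[N→φ2] = [1, 1]
r8 m[K→φ0] = [288, 360]
r8 m[K→φ2] = [252, 441]
r8 m[K→φ3] = [4536, 1960]
r8 m[Q→φ1] = [1, 1]
r8 m[B→φ2] = [6, 8]
r8 m[B→φ4] = [2268, 2268]
fixed point reached at round 8
traceback from E: (E=1, S=1, N=0, K=0, Q=0, B=1), score=18144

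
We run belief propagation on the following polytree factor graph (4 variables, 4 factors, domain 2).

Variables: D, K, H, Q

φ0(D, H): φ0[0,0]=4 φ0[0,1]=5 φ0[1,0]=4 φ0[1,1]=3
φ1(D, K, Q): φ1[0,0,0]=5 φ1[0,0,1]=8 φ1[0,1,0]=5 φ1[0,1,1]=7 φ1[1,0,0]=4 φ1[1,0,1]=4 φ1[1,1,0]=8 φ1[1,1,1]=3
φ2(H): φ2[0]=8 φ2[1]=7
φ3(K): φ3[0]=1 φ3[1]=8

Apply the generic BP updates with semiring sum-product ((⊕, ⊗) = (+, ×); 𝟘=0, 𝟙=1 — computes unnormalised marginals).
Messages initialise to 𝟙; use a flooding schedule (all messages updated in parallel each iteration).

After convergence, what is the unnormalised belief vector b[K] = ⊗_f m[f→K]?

b[K] = [1295, 11096]

init: all messages = 𝟙 over 2 values
r1 m[φ0→D] = [9, 7]
r1 m[φ0→H] = [8, 8]
r1 m[φ1→D] = [25, 19]
r1 m[φ1→K] = [21, 23]
r1 m[φ1→Q] = [22, 22]
r1 m[φ2→H] = [8, 7]
r1 m[φ3→K] = [1, 8]
r1 m[D→φ0] = [1, 1]
r1 m[D→φ1] = [1, 1]
r1 m[K→φ1] = [1, 1]
r1 m[K→φ3] = [1, 1]
r1 m[H→φ0] = [1, 1]
r1 m[H→φ2] = [1, 1]
r1 m[Q→φ1] = [1, 1]
r2 m[φ0→D] = [9, 7]
r2 m[φ0→H] = [8, 8]
r2 m[φ1→D] = [25, 19]
r2 m[φ1→K] = [21, 23]
r2 m[φ1→Q] = [22, 22]
r2 m[φ2→H] = [8, 7]
r2 m[φ3→K] = [1, 8]
r2 m[D→φ0] = [25, 19]
r2 m[D→φ1] = [9, 7]
r2 m[K→φ1] = [1, 8]
r2 m[K→φ3] = [21, 23]
r2 m[H→φ0] = [8, 7]
r2 m[H→φ2] = [8, 8]
r2 m[Q→φ1] = [1, 1]
r3 m[φ0→D] = [67, 53]
r3 m[φ0→H] = [176, 182]
r3 m[φ1→D] = [109, 96]
r3 m[φ1→K] = [173, 185]
r3 m[φ1→Q] = [881, 772]
r3 m[φ2→H] = [8, 7]
r3 m[φ3→K] = [1, 8]
r3 m[D→φ0] = [25, 19]
r3 m[D→φ1] = [9, 7]
r3 m[K→φ1] = [1, 8]
r3 m[K→φ3] = [21, 23]
r3 m[H→φ0] = [8, 7]
r3 m[H→φ2] = [8, 8]
r3 m[Q→φ1] = [1, 1]
r4 m[φ0→D] = [67, 53]
r4 m[φ0→H] = [176, 182]
r4 m[φ1→D] = [109, 96]
r4 m[φ1→K] = [173, 185]
r4 m[φ1→Q] = [881, 772]
r4 m[φ2→H] = [8, 7]
r4 m[φ3→K] = [1, 8]
r4 m[D→φ0] = [109, 96]
r4 m[D→φ1] = [67, 53]
r4 m[K→φ1] = [1, 8]
r4 m[K→φ3] = [173, 185]
r4 m[H→φ0] = [8, 7]
r4 m[H→φ2] = [176, 182]
r4 m[Q→φ1] = [1, 1]
r5 m[φ0→D] = [67, 53]
r5 m[φ0→H] = [820, 833]
r5 m[φ1→D] = [109, 96]
r5 m[φ1→K] = [1295, 1387]
r5 m[φ1→Q] = [6619, 5772]
r5 m[φ2→H] = [8, 7]
r5 m[φ3→K] = [1, 8]
r5 m[D→φ0] = [109, 96]
r5 m[D→φ1] = [67, 53]
r5 m[K→φ1] = [1, 8]
r5 m[K→φ3] = [173, 185]
r5 m[H→φ0] = [8, 7]
r5 m[H→φ2] = [176, 182]
r5 m[Q→φ1] = [1, 1]
r6 m[φ0→D] = [67, 53]
r6 m[φ0→H] = [820, 833]
r6 m[φ1→D] = [109, 96]
r6 m[φ1→K] = [1295, 1387]
r6 m[φ1→Q] = [6619, 5772]
r6 m[φ2→H] = [8, 7]
r6 m[φ3→K] = [1, 8]
r6 m[D→φ0] = [109, 96]
r6 m[D→φ1] = [67, 53]
r6 m[K→φ1] = [1, 8]
r6 m[K→φ3] = [1295, 1387]
r6 m[H→φ0] = [8, 7]
r6 m[H→φ2] = [820, 833]
r6 m[Q→φ1] = [1, 1]
r7 m[φ0→D] = [67, 53]
r7 m[φ0→H] = [820, 833]
r7 m[φ1→D] = [109, 96]
r7 m[φ1→K] = [1295, 1387]
r7 m[φ1→Q] = [6619, 5772]
r7 m[φ2→H] = [8, 7]
r7 m[φ3→K] = [1, 8]
r7 m[D→φ0] = [109, 96]
r7 m[D→φ1] = [67, 53]
r7 m[K→φ1] = [1, 8]
r7 m[K→φ3] = [1295, 1387]
r7 m[H→φ0] = [8, 7]
r7 m[H→φ2] = [820, 833]
r7 m[Q→φ1] = [1, 1]
fixed point reached at round 7
b[K] = ⊗ incoming = [1295, 11096]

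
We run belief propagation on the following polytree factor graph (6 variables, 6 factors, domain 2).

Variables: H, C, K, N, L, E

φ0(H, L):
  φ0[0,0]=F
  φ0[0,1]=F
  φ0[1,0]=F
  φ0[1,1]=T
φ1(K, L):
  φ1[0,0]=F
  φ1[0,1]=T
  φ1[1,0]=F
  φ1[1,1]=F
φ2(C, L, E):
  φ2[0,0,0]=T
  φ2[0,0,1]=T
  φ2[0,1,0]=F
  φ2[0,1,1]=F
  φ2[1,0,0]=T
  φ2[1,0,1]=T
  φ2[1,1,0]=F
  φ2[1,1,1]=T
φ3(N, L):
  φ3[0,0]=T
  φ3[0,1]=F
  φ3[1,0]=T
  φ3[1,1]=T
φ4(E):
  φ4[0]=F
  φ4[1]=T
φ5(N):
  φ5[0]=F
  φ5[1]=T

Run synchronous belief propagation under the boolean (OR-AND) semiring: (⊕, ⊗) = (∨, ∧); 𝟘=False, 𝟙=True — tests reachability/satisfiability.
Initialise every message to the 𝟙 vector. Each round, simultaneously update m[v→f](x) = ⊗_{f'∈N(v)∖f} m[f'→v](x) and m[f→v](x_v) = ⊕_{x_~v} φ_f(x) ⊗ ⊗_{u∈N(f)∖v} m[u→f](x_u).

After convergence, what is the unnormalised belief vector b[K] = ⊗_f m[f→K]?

b[K] = [T, F]

init: all messages = 𝟙 over 2 values
r1 m[φ0→H] = [F, T]
r1 m[φ0→L] = [F, T]
r1 m[φ1→K] = [T, F]
r1 m[φ1→L] = [F, T]
r1 m[φ2→C] = [T, T]
r1 m[φ2→L] = [T, T]
r1 m[φ2→E] = [T, T]
r1 m[φ3→N] = [T, T]
r1 m[φ3→L] = [T, T]
r1 m[φ4→E] = [F, T]
r1 m[φ5→N] = [F, T]
r1 m[H→φ0] = [T, T]
r1 m[C→φ2] = [T, T]
r1 m[K→φ1] = [T, T]
r1 m[N→φ3] = [T, T]
r1 m[N→φ5] = [T, T]
r1 m[L→φ0] = [T, T]
r1 m[L→φ1] = [T, T]
r1 m[L→φ2] = [T, T]
r1 m[L→φ3] = [T, T]
r1 m[E→φ2] = [T, T]
r1 m[E→φ4] = [T, T]
r2 m[φ0→H] = [F, T]
r2 m[φ0→L] = [F, T]
r2 m[φ1→K] = [T, F]
r2 m[φ1→L] = [F, T]
r2 m[φ2→C] = [T, T]
r2 m[φ2→L] = [T, T]
r2 m[φ2→E] = [T, T]
r2 m[φ3→N] = [T, T]
r2 m[φ3→L] = [T, T]
r2 m[φ4→E] = [F, T]
r2 m[φ5→N] = [F, T]
r2 m[H→φ0] = [T, T]
r2 m[C→φ2] = [T, T]
r2 m[K→φ1] = [T, T]
r2 m[N→φ3] = [F, T]
r2 m[N→φ5] = [T, T]
r2 m[L→φ0] = [F, T]
r2 m[L→φ1] = [F, T]
r2 m[L→φ2] = [F, T]
r2 m[L→φ3] = [F, T]
r2 m[E→φ2] = [F, T]
r2 m[E→φ4] = [T, T]
r3 m[φ0→H] = [F, T]
r3 m[φ0→L] = [F, T]
r3 m[φ1→K] = [T, F]
r3 m[φ1→L] = [F, T]
r3 m[φ2→C] = [F, T]
r3 m[φ2→L] = [T, T]
r3 m[φ2→E] = [F, T]
r3 m[φ3→N] = [F, T]
r3 m[φ3→L] = [T, T]
r3 m[φ4→E] = [F, T]
r3 m[φ5→N] = [F, T]
r3 m[H→φ0] = [T, T]
r3 m[C→φ2] = [T, T]
r3 m[K→φ1] = [T, T]
r3 m[N→φ3] = [F, T]
r3 m[N→φ5] = [T, T]
r3 m[L→φ0] = [F, T]
r3 m[L→φ1] = [F, T]
r3 m[L→φ2] = [F, T]
r3 m[L→φ3] = [F, T]
r3 m[E→φ2] = [F, T]
r3 m[E→φ4] = [T, T]
r4 m[φ0→H] = [F, T]
r4 m[φ0→L] = [F, T]
r4 m[φ1→K] = [T, F]
r4 m[φ1→L] = [F, T]
r4 m[φ2→C] = [F, T]
r4 m[φ2→L] = [T, T]
r4 m[φ2→E] = [F, T]
r4 m[φ3→N] = [F, T]
r4 m[φ3→L] = [T, T]
r4 m[φ4→E] = [F, T]
r4 m[φ5→N] = [F, T]
r4 m[H→φ0] = [T, T]
r4 m[C→φ2] = [T, T]
r4 m[K→φ1] = [T, T]
r4 m[N→φ3] = [F, T]
r4 m[N→φ5] = [F, T]
r4 m[L→φ0] = [F, T]
r4 m[L→φ1] = [F, T]
r4 m[L→φ2] = [F, T]
r4 m[L→φ3] = [F, T]
r4 m[E→φ2] = [F, T]
r4 m[E→φ4] = [F, T]
r5 m[φ0→H] = [F, T]
r5 m[φ0→L] = [F, T]
r5 m[φ1→K] = [T, F]
r5 m[φ1→L] = [F, T]
r5 m[φ2→C] = [F, T]
r5 m[φ2→L] = [T, T]
r5 m[φ2→E] = [F, T]
r5 m[φ3→N] = [F, T]
r5 m[φ3→L] = [T, T]
r5 m[φ4→E] = [F, T]
r5 m[φ5→N] = [F, T]
r5 m[H→φ0] = [T, T]
r5 m[C→φ2] = [T, T]
r5 m[K→φ1] = [T, T]
r5 m[N→φ3] = [F, T]
r5 m[N→φ5] = [F, T]
r5 m[L→φ0] = [F, T]
r5 m[L→φ1] = [F, T]
r5 m[L→φ2] = [F, T]
r5 m[L→φ3] = [F, T]
r5 m[E→φ2] = [F, T]
r5 m[E→φ4] = [F, T]
fixed point reached at round 5
b[K] = ⊗ incoming = [T, F]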